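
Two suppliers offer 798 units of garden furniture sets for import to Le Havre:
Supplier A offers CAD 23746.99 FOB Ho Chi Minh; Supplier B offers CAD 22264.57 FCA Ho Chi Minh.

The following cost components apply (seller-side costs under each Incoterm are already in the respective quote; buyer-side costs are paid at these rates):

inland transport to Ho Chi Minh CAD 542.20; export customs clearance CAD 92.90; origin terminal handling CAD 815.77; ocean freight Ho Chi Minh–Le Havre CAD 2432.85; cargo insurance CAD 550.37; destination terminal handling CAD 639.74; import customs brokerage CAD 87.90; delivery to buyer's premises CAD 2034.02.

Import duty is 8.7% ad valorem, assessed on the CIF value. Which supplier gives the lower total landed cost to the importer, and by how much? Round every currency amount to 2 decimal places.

Supplier A (FOB):
CIF value = FOB price + freight + insurance = 23746.99 + 2432.85 + 550.37 = 26730.21
Import duty = 26730.21 × 8.7% = 2325.53
Buyer bears (A): 2432.85 + 550.37 + 639.74 + 87.90 + 2034.02 = 5744.88
Landed cost (A) = invoice 23746.99 + 5744.88 + duty 2325.53 = 31817.40
Supplier B (FCA):
CIF value = FCA price + origin terminal + freight + insurance = 22264.57 + 815.77 + 2432.85 + 550.37 = 26063.56
Import duty = 26063.56 × 8.7% = 2267.53
Buyer bears (B): 815.77 + 2432.85 + 550.37 + 639.74 + 87.90 + 2034.02 = 6560.65
Landed cost (B) = invoice 22264.57 + 6560.65 + duty 2267.53 = 31092.75
Difference = |31817.40 − 31092.75| = 724.65

Supplier B is cheaper by CAD 724.65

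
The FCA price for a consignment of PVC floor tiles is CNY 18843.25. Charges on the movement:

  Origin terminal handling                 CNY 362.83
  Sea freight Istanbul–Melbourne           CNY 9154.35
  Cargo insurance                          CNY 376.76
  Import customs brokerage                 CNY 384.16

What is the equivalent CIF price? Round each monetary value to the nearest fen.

CIF price: CNY 28737.19

Not relevant to the conversion: brokerage — on the buyer under both terms; not part of either seller's price.
From FCA to CIF, the seller additionally bears: origin terminal, freight, insurance.
CIF price = 18843.25 + 362.83 + 9154.35 + 376.76 = 28737.19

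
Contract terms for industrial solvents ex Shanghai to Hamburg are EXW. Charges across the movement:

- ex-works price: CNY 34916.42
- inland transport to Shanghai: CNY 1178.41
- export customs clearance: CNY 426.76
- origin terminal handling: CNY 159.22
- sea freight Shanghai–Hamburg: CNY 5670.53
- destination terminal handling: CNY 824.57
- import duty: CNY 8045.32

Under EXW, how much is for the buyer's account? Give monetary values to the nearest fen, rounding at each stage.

EXW: the seller makes goods available at their premises; the buyer bears all onward costs.
Seller's account: goods 34916.42 = 34916.42
Buyer's account: inland to port 1178.41 + export clearance 426.76 + origin terminal 159.22 + freight 5670.53 + destination terminal 824.57 + duty 8045.32 = 16304.81

Buyer's account: CNY 16304.81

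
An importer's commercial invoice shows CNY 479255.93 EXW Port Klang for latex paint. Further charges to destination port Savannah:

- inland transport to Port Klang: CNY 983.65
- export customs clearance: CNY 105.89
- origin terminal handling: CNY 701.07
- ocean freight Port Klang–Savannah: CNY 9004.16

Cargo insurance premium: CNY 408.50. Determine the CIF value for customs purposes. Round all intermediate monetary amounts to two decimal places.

CIF value: CNY 490459.20

CIF = EXW price + pre-shipment costs + freight + insurance
CIF = 479255.93 + 983.65 + 105.89 + 701.07 + 9004.16 + 408.50 = 490459.20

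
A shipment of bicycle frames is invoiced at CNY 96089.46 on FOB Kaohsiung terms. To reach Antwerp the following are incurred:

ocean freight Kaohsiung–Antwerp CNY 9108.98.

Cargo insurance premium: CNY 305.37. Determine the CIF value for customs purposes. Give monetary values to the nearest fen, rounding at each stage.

CIF value: CNY 105503.81

CIF = FOB price + freight + insurance
CIF = 96089.46 + 9108.98 + 305.37 = 105503.81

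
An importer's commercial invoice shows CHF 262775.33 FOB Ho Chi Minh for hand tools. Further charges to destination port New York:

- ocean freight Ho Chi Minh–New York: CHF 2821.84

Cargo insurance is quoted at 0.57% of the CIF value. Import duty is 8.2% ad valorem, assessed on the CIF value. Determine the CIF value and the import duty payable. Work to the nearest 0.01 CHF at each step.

CIF value: CHF 267119.75; import duty: CHF 21903.82

Let C be the CIF value. C = FOB price + freight + 0.57% × C
C − 0.57% × C = 262775.33 + 2821.84
0.9943 × C = 265597.17
C = 265597.17 / 0.9943 = 267119.75
Insurance premium = 0.57% × 267119.75 = 1522.58
Import duty = 267119.75 × 8.2% = 21903.82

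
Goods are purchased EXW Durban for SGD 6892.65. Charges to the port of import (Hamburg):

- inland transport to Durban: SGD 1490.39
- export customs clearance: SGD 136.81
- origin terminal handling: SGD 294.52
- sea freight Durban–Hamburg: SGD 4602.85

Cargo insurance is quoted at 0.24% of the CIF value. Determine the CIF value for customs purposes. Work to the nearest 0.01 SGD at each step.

Let C be the CIF value. C = EXW price + pre-shipment costs + freight + 0.24% × C
C − 0.24% × C = 6892.65 + 1490.39 + 136.81 + 294.52 + 4602.85
0.9976 × C = 13417.22
C = 13417.22 / 0.9976 = 13449.50
Insurance premium = 0.24% × 13449.50 = 32.28

CIF value: SGD 13449.50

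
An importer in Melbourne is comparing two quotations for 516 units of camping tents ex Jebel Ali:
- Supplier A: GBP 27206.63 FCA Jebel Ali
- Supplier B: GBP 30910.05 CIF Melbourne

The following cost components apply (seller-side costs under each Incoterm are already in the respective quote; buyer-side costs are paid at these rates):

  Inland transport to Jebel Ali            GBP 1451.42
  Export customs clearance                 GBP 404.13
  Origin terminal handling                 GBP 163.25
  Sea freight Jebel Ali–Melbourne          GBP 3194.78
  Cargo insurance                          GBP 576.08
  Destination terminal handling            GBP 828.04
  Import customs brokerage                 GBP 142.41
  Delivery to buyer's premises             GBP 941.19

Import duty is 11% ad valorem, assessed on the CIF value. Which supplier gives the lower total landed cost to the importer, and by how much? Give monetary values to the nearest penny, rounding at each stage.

Supplier A (FCA):
CIF value = FCA price + origin terminal + freight + insurance = 27206.63 + 163.25 + 3194.78 + 576.08 = 31140.74
Import duty = 31140.74 × 11% = 3425.48
Buyer bears (A): 163.25 + 3194.78 + 576.08 + 828.04 + 142.41 + 941.19 = 5845.75
Landed cost (A) = invoice 27206.63 + 5845.75 + duty 3425.48 = 36477.86
Supplier B (CIF):
The CIF price already equals the CIF value: 30910.05
Import duty = 30910.05 × 11% = 3400.11
Buyer bears (B): 828.04 + 142.41 + 941.19 = 1911.64
Landed cost (B) = invoice 30910.05 + 1911.64 + duty 3400.11 = 36221.80
Difference = |36477.86 − 36221.80| = 256.06

Supplier B is cheaper by GBP 256.06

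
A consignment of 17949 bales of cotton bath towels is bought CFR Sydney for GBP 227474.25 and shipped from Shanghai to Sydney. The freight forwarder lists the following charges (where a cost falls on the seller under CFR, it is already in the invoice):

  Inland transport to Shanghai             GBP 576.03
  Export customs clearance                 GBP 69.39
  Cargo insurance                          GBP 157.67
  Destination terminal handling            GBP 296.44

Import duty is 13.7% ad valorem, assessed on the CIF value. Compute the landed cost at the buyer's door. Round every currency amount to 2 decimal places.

Total landed cost: GBP 259113.93

CFR: the seller pays costs through ocean freight to the destination port, but not insurance.
Already in the invoice (seller's account under CFR): inland to port, export clearance — exclude.
CIF value = CFR price + insurance = 227474.25 + 157.67 = 227631.92
Import duty = 227631.92 × 13.7% = 31185.57
Buyer bears: insurance 157.67 + destination terminal 296.44 + duty 31185.57 = 31639.68
Landed cost = invoice 227474.25 + 31639.68 = 259113.93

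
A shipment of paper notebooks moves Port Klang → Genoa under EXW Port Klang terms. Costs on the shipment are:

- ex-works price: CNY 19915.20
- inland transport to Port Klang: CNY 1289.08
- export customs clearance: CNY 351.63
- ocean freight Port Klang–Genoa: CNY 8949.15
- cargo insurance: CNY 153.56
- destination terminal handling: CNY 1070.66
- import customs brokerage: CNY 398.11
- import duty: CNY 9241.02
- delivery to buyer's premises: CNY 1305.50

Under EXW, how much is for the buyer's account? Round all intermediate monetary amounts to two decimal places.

Buyer's account: CNY 22758.71

EXW: the seller makes goods available at their premises; the buyer bears all onward costs.
Seller's account: goods 19915.20 = 19915.20
Buyer's account: inland to port 1289.08 + export clearance 351.63 + freight 8949.15 + insurance 153.56 + destination terminal 1070.66 + brokerage 398.11 + duty 9241.02 + delivery 1305.50 = 22758.71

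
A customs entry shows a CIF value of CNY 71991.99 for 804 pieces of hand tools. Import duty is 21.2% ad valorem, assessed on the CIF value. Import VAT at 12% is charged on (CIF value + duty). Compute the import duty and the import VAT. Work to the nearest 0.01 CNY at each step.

Import duty = 71991.99 × 21.2% = 15262.30
VAT base = CIF + duty = 71991.99 + 15262.30 = 87254.29
Import VAT = 87254.29 × 12% = 10470.51

Import duty: CNY 15262.30; import VAT: CNY 10470.51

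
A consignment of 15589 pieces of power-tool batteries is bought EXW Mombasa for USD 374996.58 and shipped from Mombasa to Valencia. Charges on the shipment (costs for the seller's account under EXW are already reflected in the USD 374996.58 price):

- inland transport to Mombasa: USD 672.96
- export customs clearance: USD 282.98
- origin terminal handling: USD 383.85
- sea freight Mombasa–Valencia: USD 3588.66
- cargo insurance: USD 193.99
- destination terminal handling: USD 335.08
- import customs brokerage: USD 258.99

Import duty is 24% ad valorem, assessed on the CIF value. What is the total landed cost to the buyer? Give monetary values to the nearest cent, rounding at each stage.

EXW: the seller makes goods available at their premises; the buyer bears all onward costs.
CIF value = EXW price + inland to port + export clearance + origin terminal + freight + insurance = 374996.58 + 672.96 + 282.98 + 383.85 + 3588.66 + 193.99 = 380119.02
Import duty = 380119.02 × 24% = 91228.56
Buyer bears: inland to port 672.96 + export clearance 282.98 + origin terminal 383.85 + freight 3588.66 + insurance 193.99 + destination terminal 335.08 + brokerage 258.99 + duty 91228.56 = 96945.07
Landed cost = invoice 374996.58 + 96945.07 = 471941.65

Total landed cost: USD 471941.65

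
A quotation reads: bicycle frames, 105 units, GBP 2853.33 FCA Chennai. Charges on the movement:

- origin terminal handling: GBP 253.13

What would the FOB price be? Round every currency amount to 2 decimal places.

FOB price: GBP 3106.46

From FCA to FOB, the seller additionally bears: origin terminal.
FOB price = 2853.33 + 253.13 = 3106.46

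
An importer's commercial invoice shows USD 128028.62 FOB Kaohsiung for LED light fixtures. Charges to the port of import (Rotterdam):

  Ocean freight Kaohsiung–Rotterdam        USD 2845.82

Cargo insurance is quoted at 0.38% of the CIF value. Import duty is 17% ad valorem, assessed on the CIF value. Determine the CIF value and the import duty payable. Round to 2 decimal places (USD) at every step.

CIF value: USD 131373.66; import duty: USD 22333.52

Let C be the CIF value. C = FOB price + freight + 0.38% × C
C − 0.38% × C = 128028.62 + 2845.82
0.9962 × C = 130874.44
C = 130874.44 / 0.9962 = 131373.66
Insurance premium = 0.38% × 131373.66 = 499.22
Import duty = 131373.66 × 17% = 22333.52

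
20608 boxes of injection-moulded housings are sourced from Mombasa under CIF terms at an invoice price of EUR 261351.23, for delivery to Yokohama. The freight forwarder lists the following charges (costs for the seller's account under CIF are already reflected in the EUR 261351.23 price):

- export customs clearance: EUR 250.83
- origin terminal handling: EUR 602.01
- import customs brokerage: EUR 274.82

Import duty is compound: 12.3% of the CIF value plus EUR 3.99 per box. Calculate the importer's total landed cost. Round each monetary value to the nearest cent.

CIF: the seller pays costs through ocean freight and marine insurance to the destination port.
Already in the invoice (seller's account under CIF): export clearance, origin terminal — exclude.
The CIF price already equals the CIF value: 261351.23
Ad valorem component: 261351.23 × 12.3% = 32146.20
Specific component: 20608 × 3.99 = 82225.92
Import duty = 32146.20 + 82225.92 = 114372.12
Buyer bears: brokerage 274.82 + duty 114372.12 = 114646.94
Landed cost = invoice 261351.23 + 114646.94 = 375998.17

Total landed cost: EUR 375998.17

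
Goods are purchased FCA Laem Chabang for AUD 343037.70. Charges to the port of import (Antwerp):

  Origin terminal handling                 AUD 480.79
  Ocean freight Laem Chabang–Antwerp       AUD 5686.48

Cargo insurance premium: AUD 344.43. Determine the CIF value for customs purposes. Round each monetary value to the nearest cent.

CIF value: AUD 349549.40

CIF = FCA price + pre-shipment costs + freight + insurance
CIF = 343037.70 + 480.79 + 5686.48 + 344.43 = 349549.40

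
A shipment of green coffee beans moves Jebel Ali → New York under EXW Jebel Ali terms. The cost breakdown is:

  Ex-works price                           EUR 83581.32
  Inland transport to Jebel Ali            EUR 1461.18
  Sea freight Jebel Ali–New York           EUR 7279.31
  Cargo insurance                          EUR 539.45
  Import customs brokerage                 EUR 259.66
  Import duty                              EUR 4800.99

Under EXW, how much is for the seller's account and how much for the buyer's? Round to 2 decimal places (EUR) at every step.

EXW: the seller makes goods available at their premises; the buyer bears all onward costs.
Seller's account: goods 83581.32 = 83581.32
Buyer's account: inland to port 1461.18 + freight 7279.31 + insurance 539.45 + brokerage 259.66 + duty 4800.99 = 14340.59

Seller: EUR 83581.32; buyer: EUR 14340.59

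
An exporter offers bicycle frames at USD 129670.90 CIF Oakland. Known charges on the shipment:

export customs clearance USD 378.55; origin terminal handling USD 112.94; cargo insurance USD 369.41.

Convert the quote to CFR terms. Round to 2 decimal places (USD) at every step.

CFR price: USD 129301.49

Not relevant to the conversion: origin terminal, export clearance — on the seller under both CIF and CFR; already in the CIF price and stays in the CFR price.
From CIF to CFR, the seller no longer bears: insurance.
CFR price = 129670.90 − 369.41 = 129301.49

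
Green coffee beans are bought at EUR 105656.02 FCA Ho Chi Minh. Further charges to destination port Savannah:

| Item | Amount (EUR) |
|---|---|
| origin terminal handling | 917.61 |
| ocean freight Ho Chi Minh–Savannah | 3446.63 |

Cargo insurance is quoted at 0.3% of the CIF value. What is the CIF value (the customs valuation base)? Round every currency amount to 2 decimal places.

CIF value: EUR 110351.31

Let C be the CIF value. C = FCA price + pre-shipment costs + freight + 0.3% × C
C − 0.3% × C = 105656.02 + 917.61 + 3446.63
0.997 × C = 110020.26
C = 110020.26 / 0.997 = 110351.31
Insurance premium = 0.3% × 110351.31 = 331.05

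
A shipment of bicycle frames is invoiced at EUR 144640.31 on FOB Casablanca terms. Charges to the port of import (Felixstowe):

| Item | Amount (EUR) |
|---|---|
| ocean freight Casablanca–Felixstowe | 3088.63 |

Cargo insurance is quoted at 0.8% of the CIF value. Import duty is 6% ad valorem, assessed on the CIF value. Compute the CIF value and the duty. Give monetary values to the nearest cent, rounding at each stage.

CIF value: EUR 148920.30; import duty: EUR 8935.22

Let C be the CIF value. C = FOB price + freight + 0.8% × C
C − 0.8% × C = 144640.31 + 3088.63
0.992 × C = 147728.94
C = 147728.94 / 0.992 = 148920.30
Insurance premium = 0.8% × 148920.30 = 1191.36
Import duty = 148920.30 × 6% = 8935.22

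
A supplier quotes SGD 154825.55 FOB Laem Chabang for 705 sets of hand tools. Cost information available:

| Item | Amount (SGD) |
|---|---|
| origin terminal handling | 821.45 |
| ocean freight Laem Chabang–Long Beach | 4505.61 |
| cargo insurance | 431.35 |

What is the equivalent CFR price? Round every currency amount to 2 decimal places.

Not relevant to the conversion: origin terminal — on the seller under both FOB and CFR; already in the FOB price and stays in the CFR price. insurance — on the buyer under both terms; not part of either seller's price.
From FOB to CFR, the seller additionally bears: freight.
CFR price = 154825.55 + 4505.61 = 159331.16

CFR price: SGD 159331.16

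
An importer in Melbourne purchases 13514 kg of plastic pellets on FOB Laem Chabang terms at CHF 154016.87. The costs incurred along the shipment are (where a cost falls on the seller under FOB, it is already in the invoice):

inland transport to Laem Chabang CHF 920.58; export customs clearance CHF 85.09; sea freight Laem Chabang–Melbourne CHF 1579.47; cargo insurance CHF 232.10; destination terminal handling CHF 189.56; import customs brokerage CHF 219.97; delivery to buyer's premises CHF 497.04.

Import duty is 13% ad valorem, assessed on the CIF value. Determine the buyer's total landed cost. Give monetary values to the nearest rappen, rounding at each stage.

FOB: the seller bears costs until goods are on board at the origin port; the buyer bears freight, insurance and all costs thereafter.
Already in the invoice (seller's account under FOB): inland to port, export clearance — exclude.
CIF value = FOB price + freight + insurance = 154016.87 + 1579.47 + 232.10 = 155828.44
Import duty = 155828.44 × 13% = 20257.70
Buyer bears: freight 1579.47 + insurance 232.10 + destination terminal 189.56 + brokerage 219.97 + delivery 497.04 + duty 20257.70 = 22975.84
Landed cost = invoice 154016.87 + 22975.84 = 176992.71

Total landed cost: CHF 176992.71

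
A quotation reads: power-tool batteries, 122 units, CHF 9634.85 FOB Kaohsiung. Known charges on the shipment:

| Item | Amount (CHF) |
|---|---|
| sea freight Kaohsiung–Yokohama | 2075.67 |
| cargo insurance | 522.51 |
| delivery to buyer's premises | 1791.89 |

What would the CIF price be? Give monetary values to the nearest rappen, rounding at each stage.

CIF price: CHF 12233.03

Not relevant to the conversion: delivery — on the buyer under both terms; not part of either seller's price.
From FOB to CIF, the seller additionally bears: freight, insurance.
CIF price = 9634.85 + 2075.67 + 522.51 = 12233.03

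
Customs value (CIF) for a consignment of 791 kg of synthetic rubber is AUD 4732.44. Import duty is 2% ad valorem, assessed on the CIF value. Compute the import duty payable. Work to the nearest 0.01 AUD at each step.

Import duty = 4732.44 × 2% = 94.65

Import duty: AUD 94.65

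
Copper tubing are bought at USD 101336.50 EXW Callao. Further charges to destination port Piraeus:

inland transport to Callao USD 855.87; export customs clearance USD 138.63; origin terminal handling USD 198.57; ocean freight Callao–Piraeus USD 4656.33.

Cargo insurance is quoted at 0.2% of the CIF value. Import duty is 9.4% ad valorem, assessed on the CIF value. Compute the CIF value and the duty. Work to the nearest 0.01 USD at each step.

CIF value: USD 107400.70; import duty: USD 10095.67

Let C be the CIF value. C = EXW price + pre-shipment costs + freight + 0.2% × C
C − 0.2% × C = 101336.50 + 855.87 + 138.63 + 198.57 + 4656.33
0.998 × C = 107185.90
C = 107185.90 / 0.998 = 107400.70
Insurance premium = 0.2% × 107400.70 = 214.80
Import duty = 107400.70 × 9.4% = 10095.67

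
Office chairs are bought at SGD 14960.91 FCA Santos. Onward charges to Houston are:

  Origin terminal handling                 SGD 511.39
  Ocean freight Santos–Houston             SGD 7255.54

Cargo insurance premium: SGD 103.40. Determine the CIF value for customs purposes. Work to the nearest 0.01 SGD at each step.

CIF = FCA price + pre-shipment costs + freight + insurance
CIF = 14960.91 + 511.39 + 7255.54 + 103.40 = 22831.24

CIF value: SGD 22831.24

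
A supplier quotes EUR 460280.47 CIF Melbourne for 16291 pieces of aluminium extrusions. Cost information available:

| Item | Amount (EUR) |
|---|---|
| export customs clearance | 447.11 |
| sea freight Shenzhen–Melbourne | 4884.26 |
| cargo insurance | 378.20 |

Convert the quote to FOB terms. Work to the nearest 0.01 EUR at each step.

Not relevant to the conversion: export clearance — on the seller under both CIF and FOB; already in the CIF price and stays in the FOB price.
From CIF to FOB, the seller no longer bears: freight, insurance.
FOB price = 460280.47 − 4884.26 − 378.20 = 455018.01

FOB price: EUR 455018.01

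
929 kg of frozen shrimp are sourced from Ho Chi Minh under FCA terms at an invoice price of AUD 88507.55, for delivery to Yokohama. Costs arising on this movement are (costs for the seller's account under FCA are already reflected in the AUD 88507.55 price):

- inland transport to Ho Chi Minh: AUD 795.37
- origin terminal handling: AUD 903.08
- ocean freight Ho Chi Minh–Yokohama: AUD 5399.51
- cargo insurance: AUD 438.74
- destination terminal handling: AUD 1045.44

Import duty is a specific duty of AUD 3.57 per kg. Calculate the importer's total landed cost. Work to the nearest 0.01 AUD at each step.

FCA: the seller delivers export-cleared goods to the carrier; the buyer bears costs from that point.
Already in the invoice (seller's account under FCA): inland to port — exclude.
CIF value = FCA price + origin terminal + freight + insurance = 88507.55 + 903.08 + 5399.51 + 438.74 = 95248.88
Import duty = 929 × 3.57 = 3316.53
Buyer bears: origin terminal 903.08 + freight 5399.51 + insurance 438.74 + destination terminal 1045.44 + duty 3316.53 = 11103.30
Landed cost = invoice 88507.55 + 11103.30 = 99610.85

Total landed cost: AUD 99610.85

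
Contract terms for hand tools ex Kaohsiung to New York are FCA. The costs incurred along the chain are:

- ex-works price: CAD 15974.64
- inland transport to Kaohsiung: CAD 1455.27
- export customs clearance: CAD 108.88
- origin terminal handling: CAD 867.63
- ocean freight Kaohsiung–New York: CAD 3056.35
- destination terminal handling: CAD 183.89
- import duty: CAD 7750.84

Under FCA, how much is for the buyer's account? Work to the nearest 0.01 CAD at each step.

Buyer's account: CAD 11858.71

FCA: the seller delivers export-cleared goods to the carrier; the buyer bears costs from that point.
Seller's account: goods 15974.64 + inland to port 1455.27 + export clearance 108.88 = 17538.79
Buyer's account: origin terminal 867.63 + freight 3056.35 + destination terminal 183.89 + duty 7750.84 = 11858.71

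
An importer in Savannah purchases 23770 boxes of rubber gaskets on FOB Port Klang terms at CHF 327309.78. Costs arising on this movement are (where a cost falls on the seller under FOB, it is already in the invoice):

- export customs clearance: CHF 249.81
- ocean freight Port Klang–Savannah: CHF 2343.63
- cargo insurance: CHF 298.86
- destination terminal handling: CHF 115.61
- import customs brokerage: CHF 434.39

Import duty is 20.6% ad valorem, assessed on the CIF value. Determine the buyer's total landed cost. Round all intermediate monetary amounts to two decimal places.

Total landed cost: CHF 398472.44

FOB: the seller bears costs until goods are on board at the origin port; the buyer bears freight, insurance and all costs thereafter.
Already in the invoice (seller's account under FOB): export clearance — exclude.
CIF value = FOB price + freight + insurance = 327309.78 + 2343.63 + 298.86 = 329952.27
Import duty = 329952.27 × 20.6% = 67970.17
Buyer bears: freight 2343.63 + insurance 298.86 + destination terminal 115.61 + brokerage 434.39 + duty 67970.17 = 71162.66
Landed cost = invoice 327309.78 + 71162.66 = 398472.44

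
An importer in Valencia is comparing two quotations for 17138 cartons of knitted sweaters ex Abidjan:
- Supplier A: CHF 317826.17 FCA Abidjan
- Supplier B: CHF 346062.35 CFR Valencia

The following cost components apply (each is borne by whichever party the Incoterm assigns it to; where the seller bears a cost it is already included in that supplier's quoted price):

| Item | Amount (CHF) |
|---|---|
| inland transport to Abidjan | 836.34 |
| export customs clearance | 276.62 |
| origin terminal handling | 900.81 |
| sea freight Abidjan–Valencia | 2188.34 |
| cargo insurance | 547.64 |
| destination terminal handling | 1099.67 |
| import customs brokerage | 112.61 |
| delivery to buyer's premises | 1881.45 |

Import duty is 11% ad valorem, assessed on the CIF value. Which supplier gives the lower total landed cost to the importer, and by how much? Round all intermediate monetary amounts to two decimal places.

Supplier A (FCA):
CIF value = FCA price + origin terminal + freight + insurance = 317826.17 + 900.81 + 2188.34 + 547.64 = 321462.96
Import duty = 321462.96 × 11% = 35360.93
Buyer bears (A): 900.81 + 2188.34 + 547.64 + 1099.67 + 112.61 + 1881.45 = 6730.52
Landed cost (A) = invoice 317826.17 + 6730.52 + duty 35360.93 = 359917.62
Supplier B (CFR):
CIF value = CFR price + insurance = 346062.35 + 547.64 = 346609.99
Import duty = 346609.99 × 11% = 38127.10
Buyer bears (B): 547.64 + 1099.67 + 112.61 + 1881.45 = 3641.37
Landed cost (B) = invoice 346062.35 + 3641.37 + duty 38127.10 = 387830.82
Difference = |359917.62 − 387830.82| = 27913.20

Supplier A is cheaper by CHF 27913.20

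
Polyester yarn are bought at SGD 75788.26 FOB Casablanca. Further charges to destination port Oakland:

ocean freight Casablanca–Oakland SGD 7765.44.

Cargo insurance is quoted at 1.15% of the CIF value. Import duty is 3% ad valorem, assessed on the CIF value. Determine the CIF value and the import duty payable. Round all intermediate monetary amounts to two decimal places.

Let C be the CIF value. C = FOB price + freight + 1.15% × C
C − 1.15% × C = 75788.26 + 7765.44
0.9885 × C = 83553.70
C = 83553.70 / 0.9885 = 84525.75
Insurance premium = 1.15% × 84525.75 = 972.05
Import duty = 84525.75 × 3% = 2535.77

CIF value: SGD 84525.75; import duty: SGD 2535.77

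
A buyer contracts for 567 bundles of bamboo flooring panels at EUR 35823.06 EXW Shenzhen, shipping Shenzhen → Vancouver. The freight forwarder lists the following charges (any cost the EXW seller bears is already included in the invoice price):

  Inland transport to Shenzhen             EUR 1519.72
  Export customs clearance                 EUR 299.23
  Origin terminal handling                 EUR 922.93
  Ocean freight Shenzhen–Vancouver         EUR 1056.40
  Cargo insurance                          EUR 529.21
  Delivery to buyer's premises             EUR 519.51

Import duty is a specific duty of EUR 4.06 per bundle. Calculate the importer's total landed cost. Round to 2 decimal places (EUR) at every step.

Total landed cost: EUR 42972.08

EXW: the seller makes goods available at their premises; the buyer bears all onward costs.
CIF value = EXW price + inland to port + export clearance + origin terminal + freight + insurance = 35823.06 + 1519.72 + 299.23 + 922.93 + 1056.40 + 529.21 = 40150.55
Import duty = 567 × 4.06 = 2302.02
Buyer bears: inland to port 1519.72 + export clearance 299.23 + origin terminal 922.93 + freight 1056.40 + insurance 529.21 + delivery 519.51 + duty 2302.02 = 7149.02
Landed cost = invoice 35823.06 + 7149.02 = 42972.08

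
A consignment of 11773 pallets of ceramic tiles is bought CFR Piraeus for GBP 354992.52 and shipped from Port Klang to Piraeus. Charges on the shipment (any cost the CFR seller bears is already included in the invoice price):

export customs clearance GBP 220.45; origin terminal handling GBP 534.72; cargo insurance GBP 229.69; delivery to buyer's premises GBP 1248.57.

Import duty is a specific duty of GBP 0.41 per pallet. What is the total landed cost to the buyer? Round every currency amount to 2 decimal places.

CFR: the seller pays costs through ocean freight to the destination port, but not insurance.
Already in the invoice (seller's account under CFR): export clearance, origin terminal — exclude.
CIF value = CFR price + insurance = 354992.52 + 229.69 = 355222.21
Import duty = 11773 × 0.41 = 4826.93
Buyer bears: insurance 229.69 + delivery 1248.57 + duty 4826.93 = 6305.19
Landed cost = invoice 354992.52 + 6305.19 = 361297.71

Total landed cost: GBP 361297.71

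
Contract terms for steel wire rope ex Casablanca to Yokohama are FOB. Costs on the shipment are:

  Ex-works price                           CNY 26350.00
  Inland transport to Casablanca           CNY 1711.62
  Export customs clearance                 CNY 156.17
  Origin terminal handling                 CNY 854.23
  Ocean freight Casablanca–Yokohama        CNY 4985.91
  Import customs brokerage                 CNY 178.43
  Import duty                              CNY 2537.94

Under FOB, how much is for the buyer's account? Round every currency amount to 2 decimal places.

Buyer's account: CNY 7702.28

FOB: the seller bears costs until goods are on board at the origin port; the buyer bears freight, insurance and all costs thereafter.
Seller's account: goods 26350.00 + inland to port 1711.62 + export clearance 156.17 + origin terminal 854.23 = 29072.02
Buyer's account: freight 4985.91 + brokerage 178.43 + duty 2537.94 = 7702.28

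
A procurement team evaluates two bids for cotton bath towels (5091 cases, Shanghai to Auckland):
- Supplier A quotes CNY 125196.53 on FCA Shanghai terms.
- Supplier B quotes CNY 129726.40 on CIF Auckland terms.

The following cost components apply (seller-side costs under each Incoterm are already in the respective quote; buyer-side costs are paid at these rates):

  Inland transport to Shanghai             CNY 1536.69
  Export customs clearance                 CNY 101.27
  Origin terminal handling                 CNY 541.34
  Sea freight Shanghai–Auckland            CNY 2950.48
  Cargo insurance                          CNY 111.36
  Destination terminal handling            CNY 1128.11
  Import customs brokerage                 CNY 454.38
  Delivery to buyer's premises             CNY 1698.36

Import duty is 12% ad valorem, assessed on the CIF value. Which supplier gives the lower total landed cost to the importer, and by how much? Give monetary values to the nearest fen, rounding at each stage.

Supplier A (FCA):
CIF value = FCA price + origin terminal + freight + insurance = 125196.53 + 541.34 + 2950.48 + 111.36 = 128799.71
Import duty = 128799.71 × 12% = 15455.97
Buyer bears (A): 541.34 + 2950.48 + 111.36 + 1128.11 + 454.38 + 1698.36 = 6884.03
Landed cost (A) = invoice 125196.53 + 6884.03 + duty 15455.97 = 147536.53
Supplier B (CIF):
The CIF price already equals the CIF value: 129726.40
Import duty = 129726.40 × 12% = 15567.17
Buyer bears (B): 1128.11 + 454.38 + 1698.36 = 3280.85
Landed cost (B) = invoice 129726.40 + 3280.85 + duty 15567.17 = 148574.42
Difference = |147536.53 − 148574.42| = 1037.89

Supplier A is cheaper by CNY 1037.89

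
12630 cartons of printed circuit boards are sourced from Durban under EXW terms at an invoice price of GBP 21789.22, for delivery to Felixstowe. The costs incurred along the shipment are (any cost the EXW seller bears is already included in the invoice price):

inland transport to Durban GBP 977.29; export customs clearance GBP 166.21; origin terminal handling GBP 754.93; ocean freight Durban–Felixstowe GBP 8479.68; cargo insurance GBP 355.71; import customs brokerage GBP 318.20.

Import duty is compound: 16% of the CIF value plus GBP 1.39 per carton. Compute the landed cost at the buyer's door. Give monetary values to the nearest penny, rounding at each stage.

EXW: the seller makes goods available at their premises; the buyer bears all onward costs.
CIF value = EXW price + inland to port + export clearance + origin terminal + freight + insurance = 21789.22 + 977.29 + 166.21 + 754.93 + 8479.68 + 355.71 = 32523.04
Ad valorem component: 32523.04 × 16% = 5203.69
Specific component: 12630 × 1.39 = 17555.70
Import duty = 5203.69 + 17555.70 = 22759.39
Buyer bears: inland to port 977.29 + export clearance 166.21 + origin terminal 754.93 + freight 8479.68 + insurance 355.71 + brokerage 318.20 + duty 22759.39 = 33811.41
Landed cost = invoice 21789.22 + 33811.41 = 55600.63

Total landed cost: GBP 55600.63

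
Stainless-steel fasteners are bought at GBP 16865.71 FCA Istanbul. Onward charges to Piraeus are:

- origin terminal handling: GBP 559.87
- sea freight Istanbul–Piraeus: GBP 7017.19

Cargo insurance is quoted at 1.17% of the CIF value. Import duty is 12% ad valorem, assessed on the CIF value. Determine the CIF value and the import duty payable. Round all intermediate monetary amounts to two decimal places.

Let C be the CIF value. C = FCA price + pre-shipment costs + freight + 1.17% × C
C − 1.17% × C = 16865.71 + 559.87 + 7017.19
0.9883 × C = 24442.77
C = 24442.77 / 0.9883 = 24732.14
Insurance premium = 1.17% × 24732.14 = 289.37
Import duty = 24732.14 × 12% = 2967.86

CIF value: GBP 24732.14; import duty: GBP 2967.86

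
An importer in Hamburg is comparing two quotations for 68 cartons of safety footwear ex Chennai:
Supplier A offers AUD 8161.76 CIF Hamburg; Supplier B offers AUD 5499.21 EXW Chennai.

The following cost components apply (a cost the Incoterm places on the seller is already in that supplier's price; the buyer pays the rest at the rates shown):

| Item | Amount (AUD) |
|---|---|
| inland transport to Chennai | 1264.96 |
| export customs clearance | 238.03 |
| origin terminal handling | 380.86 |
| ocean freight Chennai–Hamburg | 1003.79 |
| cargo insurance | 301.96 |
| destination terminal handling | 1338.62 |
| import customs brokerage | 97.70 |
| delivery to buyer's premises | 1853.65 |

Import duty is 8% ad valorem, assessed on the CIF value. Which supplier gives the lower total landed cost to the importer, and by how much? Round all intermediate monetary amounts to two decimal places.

Supplier A (CIF):
The CIF price already equals the CIF value: 8161.76
Import duty = 8161.76 × 8% = 652.94
Buyer bears (A): 1338.62 + 97.70 + 1853.65 = 3289.97
Landed cost (A) = invoice 8161.76 + 3289.97 + duty 652.94 = 12104.67
Supplier B (EXW):
CIF value = EXW price + inland to port + export clearance + origin terminal + freight + insurance = 5499.21 + 1264.96 + 238.03 + 380.86 + 1003.79 + 301.96 = 8688.81
Import duty = 8688.81 × 8% = 695.10
Buyer bears (B): 1264.96 + 238.03 + 380.86 + 1003.79 + 301.96 + 1338.62 + 97.70 + 1853.65 = 6479.57
Landed cost (B) = invoice 5499.21 + 6479.57 + duty 695.10 = 12673.88
Difference = |12104.67 − 12673.88| = 569.21

Supplier A is cheaper by AUD 569.21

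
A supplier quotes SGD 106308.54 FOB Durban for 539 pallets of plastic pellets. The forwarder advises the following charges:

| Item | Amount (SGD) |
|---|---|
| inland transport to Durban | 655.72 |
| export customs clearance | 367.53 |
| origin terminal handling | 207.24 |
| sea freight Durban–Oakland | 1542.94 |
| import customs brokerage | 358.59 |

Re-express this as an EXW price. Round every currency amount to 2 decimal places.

Not relevant to the conversion: freight, brokerage — on the buyer under both terms; not part of either seller's price.
From FOB to EXW, the seller no longer bears: inland to port, export clearance, origin terminal.
EXW price = 106308.54 − 655.72 − 367.53 − 207.24 = 105078.05

EXW price: SGD 105078.05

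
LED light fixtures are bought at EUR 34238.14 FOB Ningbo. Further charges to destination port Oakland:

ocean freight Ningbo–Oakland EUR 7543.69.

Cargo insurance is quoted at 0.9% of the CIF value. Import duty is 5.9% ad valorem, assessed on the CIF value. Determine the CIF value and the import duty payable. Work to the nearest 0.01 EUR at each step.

Let C be the CIF value. C = FOB price + freight + 0.9% × C
C − 0.9% × C = 34238.14 + 7543.69
0.991 × C = 41781.83
C = 41781.83 / 0.991 = 42161.28
Insurance premium = 0.9% × 42161.28 = 379.45
Import duty = 42161.28 × 5.9% = 2487.52

CIF value: EUR 42161.28; import duty: EUR 2487.52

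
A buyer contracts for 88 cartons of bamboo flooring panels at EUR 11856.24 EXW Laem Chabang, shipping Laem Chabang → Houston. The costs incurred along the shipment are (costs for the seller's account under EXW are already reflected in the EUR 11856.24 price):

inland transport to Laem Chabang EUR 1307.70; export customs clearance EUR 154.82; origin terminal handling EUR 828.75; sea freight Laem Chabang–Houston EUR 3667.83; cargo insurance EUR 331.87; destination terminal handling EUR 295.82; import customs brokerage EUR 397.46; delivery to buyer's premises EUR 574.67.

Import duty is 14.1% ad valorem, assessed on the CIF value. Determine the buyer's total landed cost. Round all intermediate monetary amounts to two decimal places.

Total landed cost: EUR 21973.92

EXW: the seller makes goods available at their premises; the buyer bears all onward costs.
CIF value = EXW price + inland to port + export clearance + origin terminal + freight + insurance = 11856.24 + 1307.70 + 154.82 + 828.75 + 3667.83 + 331.87 = 18147.21
Import duty = 18147.21 × 14.1% = 2558.76
Buyer bears: inland to port 1307.70 + export clearance 154.82 + origin terminal 828.75 + freight 3667.83 + insurance 331.87 + destination terminal 295.82 + brokerage 397.46 + delivery 574.67 + duty 2558.76 = 10117.68
Landed cost = invoice 11856.24 + 10117.68 = 21973.92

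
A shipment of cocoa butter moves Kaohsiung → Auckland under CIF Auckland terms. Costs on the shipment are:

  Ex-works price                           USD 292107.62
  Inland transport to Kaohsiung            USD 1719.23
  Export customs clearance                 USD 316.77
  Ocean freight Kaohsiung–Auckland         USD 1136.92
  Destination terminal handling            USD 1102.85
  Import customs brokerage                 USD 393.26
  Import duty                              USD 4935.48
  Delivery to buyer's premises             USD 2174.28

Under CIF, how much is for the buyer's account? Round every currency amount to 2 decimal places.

Buyer's account: USD 8605.87

CIF: the seller pays costs through ocean freight and marine insurance to the destination port.
Seller's account: goods 292107.62 + inland to port 1719.23 + export clearance 316.77 + freight 1136.92 = 295280.54
Buyer's account: destination terminal 1102.85 + brokerage 393.26 + duty 4935.48 + delivery 2174.28 = 8605.87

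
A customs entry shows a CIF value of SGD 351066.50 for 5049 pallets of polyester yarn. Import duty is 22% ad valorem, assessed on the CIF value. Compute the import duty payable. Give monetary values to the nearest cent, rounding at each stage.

Import duty = 351066.50 × 22% = 77234.63

Import duty: SGD 77234.63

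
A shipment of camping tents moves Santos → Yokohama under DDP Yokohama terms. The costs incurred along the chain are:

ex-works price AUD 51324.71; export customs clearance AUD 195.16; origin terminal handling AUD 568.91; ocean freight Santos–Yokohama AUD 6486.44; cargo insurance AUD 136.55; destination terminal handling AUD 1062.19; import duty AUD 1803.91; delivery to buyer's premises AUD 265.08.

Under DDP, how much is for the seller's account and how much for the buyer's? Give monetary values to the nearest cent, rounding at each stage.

DDP: the seller bears all costs including import duty.
Seller's account: goods 51324.71 + export clearance 195.16 + origin terminal 568.91 + freight 6486.44 + insurance 136.55 + destination terminal 1062.19 + duty 1803.91 + delivery 265.08 = 61842.95
Buyer's account: 0.00

Seller: AUD 61842.95; buyer: AUD 0.00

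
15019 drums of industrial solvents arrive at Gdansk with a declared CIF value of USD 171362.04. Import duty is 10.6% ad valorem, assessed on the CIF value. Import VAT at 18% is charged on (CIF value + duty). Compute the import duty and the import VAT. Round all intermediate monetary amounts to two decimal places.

Import duty = 171362.04 × 10.6% = 18164.38
VAT base = CIF + duty = 171362.04 + 18164.38 = 189526.42
Import VAT = 189526.42 × 18% = 34114.76

Import duty: USD 18164.38; import VAT: USD 34114.76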